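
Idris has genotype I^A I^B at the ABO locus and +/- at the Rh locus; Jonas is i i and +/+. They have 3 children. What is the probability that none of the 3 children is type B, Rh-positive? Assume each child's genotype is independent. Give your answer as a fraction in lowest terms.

1/8

ABO cross I^A I^B × i i → 1/2 A, 1/2 B.
Rh cross +/- × +/+ → 1 Rh+; so P(type B, Rh-positive) = 1/2 × 1 = 1/2 per child.
P(not type B, Rh-positive) = 1/2 for one child; (1/2)^3 = 1/8.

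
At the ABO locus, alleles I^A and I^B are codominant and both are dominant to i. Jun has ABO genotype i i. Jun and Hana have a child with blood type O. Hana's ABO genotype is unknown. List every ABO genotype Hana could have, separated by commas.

I^A i, I^B i, i i

For each candidate genotype of Hana, check whether crossing it with i i can produce every observed child phenotype.
  I^A I^A → possible child types {A} ✗
  I^A I^B → possible child types {A, B} ✗
  I^A i → possible child types {O, A} ✓
  I^B I^B → possible child types {B} ✗
  I^B i → possible child types {O, B} ✓
  i i → possible child types {O} ✓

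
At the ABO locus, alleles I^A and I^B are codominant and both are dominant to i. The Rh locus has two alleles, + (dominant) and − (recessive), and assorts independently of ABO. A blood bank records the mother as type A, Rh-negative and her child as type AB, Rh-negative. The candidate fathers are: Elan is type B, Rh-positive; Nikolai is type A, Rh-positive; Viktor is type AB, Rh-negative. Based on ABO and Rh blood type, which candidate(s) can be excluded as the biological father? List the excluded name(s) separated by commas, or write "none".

A candidate is excluded only if no genotype consistent with his phenotype could produce a type AB, Rh-negative child with a type A, Rh-negative mother.
Nikolai (type A, Rh+): no genotype consistent with that phenotype can produce a type-AB Rh- child with a type-A mother.

Nikolai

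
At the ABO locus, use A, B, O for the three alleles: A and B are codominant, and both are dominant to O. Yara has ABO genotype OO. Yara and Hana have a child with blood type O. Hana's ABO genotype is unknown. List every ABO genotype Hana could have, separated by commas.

For each candidate genotype of Hana, check whether crossing it with OO can produce every observed child phenotype.
  AA → possible child types {A} ✗
  AB → possible child types {A, B} ✗
  AO → possible child types {O, A} ✓
  BB → possible child types {B} ✗
  BO → possible child types {O, B} ✓
  OO → possible child types {O} ✓

AO, BO, OO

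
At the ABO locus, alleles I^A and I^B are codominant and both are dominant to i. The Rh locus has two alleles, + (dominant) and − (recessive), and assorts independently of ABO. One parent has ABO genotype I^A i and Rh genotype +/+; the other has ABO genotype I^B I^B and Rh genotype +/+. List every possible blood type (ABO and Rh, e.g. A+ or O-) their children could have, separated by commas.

Gametes from I^A i × I^B I^B give offspring ABO genotypes I^A I^B, I^B i, i.e. phenotypes B, AB.
Rh cross +/+ × +/+ → phenotypes Rh+.
Combining independently: B+, AB+.

B+, AB+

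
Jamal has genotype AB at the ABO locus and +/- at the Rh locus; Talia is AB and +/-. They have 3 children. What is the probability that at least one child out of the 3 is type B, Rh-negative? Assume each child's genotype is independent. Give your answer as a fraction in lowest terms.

721/4096

ABO cross AB × AB → 1/4 A, 1/4 B, 1/2 AB.
Rh cross +/- × +/- → 3/4 Rh+, 1/4 Rh-; so P(type B, Rh-negative) = 1/4 × 1/4 = 1/16 per child.
P(none) = (15/16)^3 = 3375/4096; P(at least one) = 1 − 3375/4096 = 721/4096.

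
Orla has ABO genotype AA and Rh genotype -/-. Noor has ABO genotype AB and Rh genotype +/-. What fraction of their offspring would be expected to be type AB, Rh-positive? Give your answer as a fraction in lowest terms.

1/4

ABO cross AA × AB → offspring phenotypes: 1/2 A, 1/2 AB.
Rh cross -/- × +/- → 1/2 Rh+, 1/2 Rh-.
Independent loci: P(type AB, Rh-positive) = 1/2 × 1/2 = 1/4.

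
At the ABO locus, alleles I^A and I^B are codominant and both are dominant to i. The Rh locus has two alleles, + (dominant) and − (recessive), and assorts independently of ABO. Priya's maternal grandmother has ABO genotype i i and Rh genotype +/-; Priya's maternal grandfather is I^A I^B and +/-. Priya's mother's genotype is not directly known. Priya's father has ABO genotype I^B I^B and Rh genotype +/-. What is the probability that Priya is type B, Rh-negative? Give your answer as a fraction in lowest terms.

3/16

Priya's mother's ABO genotype from i i × I^A I^B: 1/2 I^A i, 1/2 I^B i.
Crossing each possibility with the father I^B I^B and summing P(type B): 1/2·1/2 + 1/2·1 = 3/4.
Similarly for Rh via the mother's Rh distribution: P(Rh-) = 1/4.
Independent loci: 3/4 × 1/4 = 3/16.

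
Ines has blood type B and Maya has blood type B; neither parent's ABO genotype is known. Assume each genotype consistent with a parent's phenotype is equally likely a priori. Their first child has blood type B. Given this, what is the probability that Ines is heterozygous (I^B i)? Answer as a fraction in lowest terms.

Possible genotypes: Ines ∈ {I^B I^B, I^B i}; Maya ∈ {I^B I^B, I^B i}.
Weight each parental genotype pair by prior × P(type-B child):
  I^B I^B × I^B I^B: posterior weight 4/15.
  I^B I^B × I^B i: posterior weight 4/15.
  I^B i × I^B I^B: posterior weight 4/15.
  I^B i × I^B i: posterior weight 1/5.
Sum the posterior weight over pairs where Ines is I^B i: 7/15.

7/15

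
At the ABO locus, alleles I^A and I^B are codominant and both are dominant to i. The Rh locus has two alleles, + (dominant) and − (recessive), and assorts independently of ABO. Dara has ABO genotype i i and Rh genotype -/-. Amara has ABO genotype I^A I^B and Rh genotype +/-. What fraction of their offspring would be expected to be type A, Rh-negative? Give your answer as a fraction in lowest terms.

ABO cross i i × I^A I^B → offspring phenotypes: 1/2 A, 1/2 B.
Rh cross -/- × +/- → 1/2 Rh+, 1/2 Rh-.
Independent loci: P(type A, Rh-negative) = 1/2 × 1/2 = 1/4.

1/4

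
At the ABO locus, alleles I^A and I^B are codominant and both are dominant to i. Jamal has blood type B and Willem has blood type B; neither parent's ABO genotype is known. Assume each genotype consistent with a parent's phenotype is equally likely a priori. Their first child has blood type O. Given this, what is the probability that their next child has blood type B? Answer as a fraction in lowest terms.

Possible genotypes: Jamal ∈ {I^B I^B, I^B i}; Willem ∈ {I^B I^B, I^B i}.
Weight each parental genotype pair by prior × P(type-O child):
  I^B i × I^B i: posterior weight 1; P(next child type B) = 3/4.
Weighted sum = 3/4.

3/4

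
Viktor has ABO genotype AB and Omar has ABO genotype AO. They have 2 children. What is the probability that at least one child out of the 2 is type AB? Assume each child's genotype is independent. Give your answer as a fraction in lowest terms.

ABO cross AB × AO → 1/2 A, 1/4 B, 1/4 AB.
So P(type AB) = 1/4 per child.
P(none) = (3/4)^2 = 9/16; P(at least one) = 1 − 9/16 = 7/16.

7/16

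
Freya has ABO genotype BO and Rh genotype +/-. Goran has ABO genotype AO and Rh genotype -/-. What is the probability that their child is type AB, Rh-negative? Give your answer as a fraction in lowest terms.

ABO cross BO × AO → offspring phenotypes: 1/4 O, 1/4 A, 1/4 B, 1/4 AB.
Rh cross +/- × -/- → 1/2 Rh+, 1/2 Rh-.
Independent loci: P(type AB, Rh-negative) = 1/4 × 1/2 = 1/8.

1/8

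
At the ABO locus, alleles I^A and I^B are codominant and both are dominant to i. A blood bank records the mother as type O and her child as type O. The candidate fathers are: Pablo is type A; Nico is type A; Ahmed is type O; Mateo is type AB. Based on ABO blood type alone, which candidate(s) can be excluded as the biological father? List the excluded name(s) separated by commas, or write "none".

A candidate is excluded only if no genotype consistent with his phenotype could produce a type O child with a type O mother.
Mateo (type AB): no genotype consistent with that phenotype can produce a type-O child with a type-O mother.

Mateo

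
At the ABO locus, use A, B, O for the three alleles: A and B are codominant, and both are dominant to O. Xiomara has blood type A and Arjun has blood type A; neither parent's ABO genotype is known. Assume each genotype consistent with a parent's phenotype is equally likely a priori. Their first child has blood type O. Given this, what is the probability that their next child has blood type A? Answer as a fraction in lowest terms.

3/4

Possible genotypes: Xiomara ∈ {AA, AO}; Arjun ∈ {AA, AO}.
Weight each parental genotype pair by prior × P(type-O child):
  AO × AO: posterior weight 1; P(next child type A) = 3/4.
Weighted sum = 3/4.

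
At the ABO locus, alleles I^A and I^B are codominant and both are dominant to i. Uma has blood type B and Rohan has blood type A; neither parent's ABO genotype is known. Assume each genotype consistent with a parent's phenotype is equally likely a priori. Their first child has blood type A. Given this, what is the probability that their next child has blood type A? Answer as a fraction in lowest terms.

Possible genotypes: Uma ∈ {I^B I^B, I^B i}; Rohan ∈ {I^A I^A, I^A i}.
Weight each parental genotype pair by prior × P(type-A child):
  I^B i × I^A I^A: posterior weight 2/3; P(next child type A) = 1/2.
  I^B i × I^A i: posterior weight 1/3; P(next child type A) = 1/4.
Weighted sum = 5/12.

5/12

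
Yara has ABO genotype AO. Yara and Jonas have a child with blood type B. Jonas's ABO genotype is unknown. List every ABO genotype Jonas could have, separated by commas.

AB, BB, BO

For each candidate genotype of Jonas, check whether crossing it with AO can produce every observed child phenotype.
  AA → possible child types {A} ✗
  AB → possible child types {A, B, AB} ✓
  AO → possible child types {O, A} ✗
  BB → possible child types {B, AB} ✓
  BO → possible child types {O, A, B, AB} ✓
  OO → possible child types {O, A} ✗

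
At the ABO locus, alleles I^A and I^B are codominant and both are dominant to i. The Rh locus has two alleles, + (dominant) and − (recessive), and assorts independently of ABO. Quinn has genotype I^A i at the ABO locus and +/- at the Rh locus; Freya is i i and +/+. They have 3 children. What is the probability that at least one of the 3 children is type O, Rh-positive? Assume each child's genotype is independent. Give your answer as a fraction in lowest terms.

7/8

ABO cross I^A i × i i → 1/2 O, 1/2 A.
Rh cross +/- × +/+ → 1 Rh+; so P(type O, Rh-positive) = 1/2 × 1 = 1/2 per child.
P(none) = (1/2)^3 = 1/8; P(at least one) = 1 − 1/8 = 7/8.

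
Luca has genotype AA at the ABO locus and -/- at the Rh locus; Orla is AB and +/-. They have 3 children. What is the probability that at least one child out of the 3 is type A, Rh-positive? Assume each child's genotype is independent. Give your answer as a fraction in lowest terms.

37/64

ABO cross AA × AB → 1/2 A, 1/2 AB.
Rh cross -/- × +/- → 1/2 Rh+, 1/2 Rh-; so P(type A, Rh-positive) = 1/2 × 1/2 = 1/4 per child.
P(none) = (3/4)^3 = 27/64; P(at least one) = 1 − 27/64 = 37/64.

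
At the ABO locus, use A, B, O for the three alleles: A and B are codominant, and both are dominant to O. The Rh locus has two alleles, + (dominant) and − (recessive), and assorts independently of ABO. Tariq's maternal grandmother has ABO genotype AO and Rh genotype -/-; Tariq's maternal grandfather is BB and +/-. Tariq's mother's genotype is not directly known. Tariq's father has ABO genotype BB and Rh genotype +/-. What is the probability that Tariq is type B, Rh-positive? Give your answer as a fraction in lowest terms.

Tariq's mother's ABO genotype from AO × BB: 1/2 AB, 1/2 BO.
Crossing each possibility with the father BB and summing P(type B): 1/2·1/2 + 1/2·1 = 3/4.
Similarly for Rh via the mother's Rh distribution: P(Rh+) = 5/8.
Independent loci: 3/4 × 5/8 = 15/32.

15/32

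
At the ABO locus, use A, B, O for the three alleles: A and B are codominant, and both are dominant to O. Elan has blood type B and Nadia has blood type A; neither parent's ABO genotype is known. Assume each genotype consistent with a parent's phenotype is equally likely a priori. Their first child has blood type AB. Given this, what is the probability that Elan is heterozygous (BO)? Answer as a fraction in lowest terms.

1/3

Possible genotypes: Elan ∈ {BB, BO}; Nadia ∈ {AA, AO}.
Weight each parental genotype pair by prior × P(type-AB child):
  BB × AA: posterior weight 4/9.
  BB × AO: posterior weight 2/9.
  BO × AA: posterior weight 2/9.
  BO × AO: posterior weight 1/9.
Sum the posterior weight over pairs where Elan is BO: 1/3.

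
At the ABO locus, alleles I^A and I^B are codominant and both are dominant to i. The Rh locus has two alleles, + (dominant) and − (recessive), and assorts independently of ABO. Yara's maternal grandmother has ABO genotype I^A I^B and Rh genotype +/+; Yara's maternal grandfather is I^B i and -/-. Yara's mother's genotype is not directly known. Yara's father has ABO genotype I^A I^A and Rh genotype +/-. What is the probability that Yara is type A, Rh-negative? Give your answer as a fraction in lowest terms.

Yara's mother's ABO genotype from I^A I^B × I^B i: 1/4 I^A I^B, 1/4 I^A i, 1/4 I^B I^B, 1/4 I^B i.
Crossing each possibility with the father I^A I^A and summing P(type A): 1/4·1/2 + 1/4·1 + 1/4·0 + 1/4·1/2 = 1/2.
Similarly for Rh via the mother's Rh distribution: P(Rh-) = 1/4.
Independent loci: 1/2 × 1/4 = 1/8.

1/8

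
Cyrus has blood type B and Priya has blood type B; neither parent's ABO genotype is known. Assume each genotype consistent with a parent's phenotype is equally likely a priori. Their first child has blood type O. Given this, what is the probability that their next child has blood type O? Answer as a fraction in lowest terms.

Possible genotypes: Cyrus ∈ {BB, BO}; Priya ∈ {BB, BO}.
Weight each parental genotype pair by prior × P(type-O child):
  BO × BO: posterior weight 1; P(next child type O) = 1/4.
Weighted sum = 1/4.

1/4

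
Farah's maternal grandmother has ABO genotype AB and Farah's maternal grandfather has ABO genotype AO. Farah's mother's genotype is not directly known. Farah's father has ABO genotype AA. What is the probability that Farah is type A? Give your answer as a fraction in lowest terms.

3/4

Farah's mother's ABO genotype from AB × AO: 1/4 AA, 1/4 AB, 1/4 AO, 1/4 BO.
Crossing each possibility with the father AA and summing P(type A): 1/4·1 + 1/4·1/2 + 1/4·1 + 1/4·1/2 = 3/4.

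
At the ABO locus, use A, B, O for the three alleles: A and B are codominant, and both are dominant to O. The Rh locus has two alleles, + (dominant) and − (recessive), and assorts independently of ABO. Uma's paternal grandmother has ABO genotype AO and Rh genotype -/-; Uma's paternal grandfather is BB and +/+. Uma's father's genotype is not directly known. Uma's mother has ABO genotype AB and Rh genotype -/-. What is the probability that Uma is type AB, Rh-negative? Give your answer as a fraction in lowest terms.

3/16

Uma's father's ABO genotype from AO × BB: 1/2 AB, 1/2 BO.
Crossing each possibility with the mother AB and summing P(type AB): 1/2·1/2 + 1/2·1/4 = 3/8.
Similarly for Rh via the father's Rh distribution: P(Rh-) = 1/2.
Independent loci: 3/8 × 1/2 = 3/16.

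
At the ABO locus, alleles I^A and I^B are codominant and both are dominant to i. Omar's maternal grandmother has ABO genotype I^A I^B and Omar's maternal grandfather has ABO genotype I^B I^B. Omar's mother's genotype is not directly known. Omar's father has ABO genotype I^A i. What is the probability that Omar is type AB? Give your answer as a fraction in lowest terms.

Omar's mother's ABO genotype from I^A I^B × I^B I^B: 1/2 I^A I^B, 1/2 I^B I^B.
Crossing each possibility with the father I^A i and summing P(type AB): 1/2·1/4 + 1/2·1/2 = 3/8.

3/8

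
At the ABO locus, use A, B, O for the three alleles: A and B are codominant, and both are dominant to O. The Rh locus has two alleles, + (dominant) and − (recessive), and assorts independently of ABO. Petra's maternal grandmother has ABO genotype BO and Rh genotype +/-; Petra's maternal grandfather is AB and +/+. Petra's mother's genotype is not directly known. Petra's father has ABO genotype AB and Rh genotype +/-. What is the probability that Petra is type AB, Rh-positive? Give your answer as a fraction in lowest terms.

21/64

Petra's mother's ABO genotype from BO × AB: 1/4 AB, 1/4 AO, 1/4 BB, 1/4 BO.
Crossing each possibility with the father AB and summing P(type AB): 1/4·1/2 + 1/4·1/4 + 1/4·1/2 + 1/4·1/4 = 3/8.
Similarly for Rh via the mother's Rh distribution: P(Rh+) = 7/8.
Independent loci: 3/8 × 7/8 = 21/64.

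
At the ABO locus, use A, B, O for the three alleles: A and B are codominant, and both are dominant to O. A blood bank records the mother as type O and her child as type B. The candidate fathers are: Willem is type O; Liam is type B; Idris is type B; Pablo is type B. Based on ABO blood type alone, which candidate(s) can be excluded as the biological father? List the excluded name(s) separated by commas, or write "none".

Willem

A candidate is excluded only if no genotype consistent with his phenotype could produce a type B child with a type O mother.
Willem (type O): no genotype consistent with that phenotype can produce a type-B child with a type-O mother.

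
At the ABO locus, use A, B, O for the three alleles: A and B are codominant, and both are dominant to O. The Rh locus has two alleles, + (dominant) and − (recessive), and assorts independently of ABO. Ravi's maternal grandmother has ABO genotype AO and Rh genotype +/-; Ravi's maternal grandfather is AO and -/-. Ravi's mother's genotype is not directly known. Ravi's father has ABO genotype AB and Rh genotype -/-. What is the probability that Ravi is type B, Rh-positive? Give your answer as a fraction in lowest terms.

1/16

Ravi's mother's ABO genotype from AO × AO: 1/4 AA, 1/2 AO, 1/4 OO.
Crossing each possibility with the father AB and summing P(type B): 1/4·0 + 1/2·1/4 + 1/4·1/2 = 1/4.
Similarly for Rh via the mother's Rh distribution: P(Rh+) = 1/4.
Independent loci: 1/4 × 1/4 = 1/16.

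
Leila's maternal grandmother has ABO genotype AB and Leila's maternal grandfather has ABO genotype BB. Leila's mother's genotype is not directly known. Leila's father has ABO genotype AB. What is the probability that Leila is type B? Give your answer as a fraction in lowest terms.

Leila's mother's ABO genotype from AB × BB: 1/2 AB, 1/2 BB.
Crossing each possibility with the father AB and summing P(type B): 1/2·1/4 + 1/2·1/2 = 3/8.

3/8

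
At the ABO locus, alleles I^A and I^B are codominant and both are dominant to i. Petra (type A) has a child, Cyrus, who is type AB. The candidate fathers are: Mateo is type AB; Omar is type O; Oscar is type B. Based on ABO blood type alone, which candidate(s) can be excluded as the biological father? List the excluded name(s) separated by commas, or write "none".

Omar

A candidate is excluded only if no genotype consistent with his phenotype could produce a type AB child with a type A mother.
Omar (type O): no genotype consistent with that phenotype can produce a type-AB child with a type-A mother.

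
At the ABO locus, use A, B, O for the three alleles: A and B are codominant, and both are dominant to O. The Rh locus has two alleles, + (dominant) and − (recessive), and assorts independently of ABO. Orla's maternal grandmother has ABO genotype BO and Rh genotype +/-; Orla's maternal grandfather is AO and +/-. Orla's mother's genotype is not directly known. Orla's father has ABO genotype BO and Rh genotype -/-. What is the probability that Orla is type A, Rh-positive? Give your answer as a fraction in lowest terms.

Orla's mother's ABO genotype from BO × AO: 1/4 AB, 1/4 AO, 1/4 BO, 1/4 OO.
Crossing each possibility with the father BO and summing P(type A): 1/4·1/4 + 1/4·1/4 + 1/4·0 + 1/4·0 = 1/8.
Similarly for Rh via the mother's Rh distribution: P(Rh+) = 1/2.
Independent loci: 1/8 × 1/2 = 1/16.

1/16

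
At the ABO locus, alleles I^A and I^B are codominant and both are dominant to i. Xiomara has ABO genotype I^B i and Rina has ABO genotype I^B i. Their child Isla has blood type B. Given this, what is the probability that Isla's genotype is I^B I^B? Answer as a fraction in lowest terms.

Cross I^B i × I^B i → 1/4 I^B I^B, 1/2 I^B i, 1/4 i i.
Type-B genotypes among offspring: I^B I^B (1/4), I^B i (1/2); total 3/4.
P(I^B I^B | type B) = (1/4) / (3/4) = 1/3.

1/3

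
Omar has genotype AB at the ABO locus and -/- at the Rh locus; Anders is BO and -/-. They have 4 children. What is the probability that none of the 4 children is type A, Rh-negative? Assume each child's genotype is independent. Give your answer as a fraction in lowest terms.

ABO cross AB × BO → 1/4 A, 1/2 B, 1/4 AB.
Rh cross -/- × -/- → 1 Rh-; so P(type A, Rh-negative) = 1/4 × 1 = 1/4 per child.
P(not type A, Rh-negative) = 3/4 for one child; (3/4)^4 = 81/256.

81/256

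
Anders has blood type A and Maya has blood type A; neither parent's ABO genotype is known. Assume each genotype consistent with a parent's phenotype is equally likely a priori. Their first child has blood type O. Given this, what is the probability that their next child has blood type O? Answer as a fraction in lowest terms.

1/4

Possible genotypes: Anders ∈ {I^A I^A, I^A i}; Maya ∈ {I^A I^A, I^A i}.
Weight each parental genotype pair by prior × P(type-O child):
  I^A i × I^A i: posterior weight 1; P(next child type O) = 1/4.
Weighted sum = 1/4.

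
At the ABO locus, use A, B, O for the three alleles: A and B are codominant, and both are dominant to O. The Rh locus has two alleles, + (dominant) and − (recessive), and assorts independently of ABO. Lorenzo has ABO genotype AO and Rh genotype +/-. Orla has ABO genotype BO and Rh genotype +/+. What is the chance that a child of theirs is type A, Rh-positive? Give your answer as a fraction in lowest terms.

1/4

ABO cross AO × BO → offspring phenotypes: 1/4 O, 1/4 A, 1/4 B, 1/4 AB.
Rh cross +/- × +/+ → 1 Rh+.
Independent loci: P(type A, Rh-positive) = 1/4 × 1 = 1/4.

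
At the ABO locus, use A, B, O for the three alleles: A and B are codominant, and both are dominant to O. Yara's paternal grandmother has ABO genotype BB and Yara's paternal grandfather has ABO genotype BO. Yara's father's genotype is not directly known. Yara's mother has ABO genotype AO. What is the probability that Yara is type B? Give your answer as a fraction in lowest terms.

Yara's father's ABO genotype from BB × BO: 1/2 BB, 1/2 BO.
Crossing each possibility with the mother AO and summing P(type B): 1/2·1/2 + 1/2·1/4 = 3/8.

3/8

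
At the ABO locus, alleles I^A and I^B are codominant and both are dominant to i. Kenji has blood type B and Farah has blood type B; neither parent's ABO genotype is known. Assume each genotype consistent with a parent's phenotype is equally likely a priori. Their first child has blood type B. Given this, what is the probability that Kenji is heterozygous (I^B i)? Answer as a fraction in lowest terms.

Possible genotypes: Kenji ∈ {I^B I^B, I^B i}; Farah ∈ {I^B I^B, I^B i}.
Weight each parental genotype pair by prior × P(type-B child):
  I^B I^B × I^B I^B: posterior weight 4/15.
  I^B I^B × I^B i: posterior weight 4/15.
  I^B i × I^B I^B: posterior weight 4/15.
  I^B i × I^B i: posterior weight 1/5.
Sum the posterior weight over pairs where Kenji is I^B i: 7/15.

7/15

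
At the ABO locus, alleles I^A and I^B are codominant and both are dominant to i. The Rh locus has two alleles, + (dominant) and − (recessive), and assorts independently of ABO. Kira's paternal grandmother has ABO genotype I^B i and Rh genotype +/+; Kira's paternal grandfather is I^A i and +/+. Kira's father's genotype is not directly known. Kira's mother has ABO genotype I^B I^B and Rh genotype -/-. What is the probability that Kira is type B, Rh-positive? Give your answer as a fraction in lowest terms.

Kira's father's ABO genotype from I^B i × I^A i: 1/4 I^A I^B, 1/4 I^A i, 1/4 I^B i, 1/4 i i.
Crossing each possibility with the mother I^B I^B and summing P(type B): 1/4·1/2 + 1/4·1/2 + 1/4·1 + 1/4·1 = 3/4.
Similarly for Rh via the father's Rh distribution: P(Rh+) = 1.
Independent loci: 3/4 × 1 = 3/4.

3/4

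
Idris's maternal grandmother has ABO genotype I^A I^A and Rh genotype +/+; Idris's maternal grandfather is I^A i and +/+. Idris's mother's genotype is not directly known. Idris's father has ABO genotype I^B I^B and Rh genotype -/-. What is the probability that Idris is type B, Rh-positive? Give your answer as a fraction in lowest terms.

1/4

Idris's mother's ABO genotype from I^A I^A × I^A i: 1/2 I^A I^A, 1/2 I^A i.
Crossing each possibility with the father I^B I^B and summing P(type B): 1/2·0 + 1/2·1/2 = 1/4.
Similarly for Rh via the mother's Rh distribution: P(Rh+) = 1.
Independent loci: 1/4 × 1 = 1/4.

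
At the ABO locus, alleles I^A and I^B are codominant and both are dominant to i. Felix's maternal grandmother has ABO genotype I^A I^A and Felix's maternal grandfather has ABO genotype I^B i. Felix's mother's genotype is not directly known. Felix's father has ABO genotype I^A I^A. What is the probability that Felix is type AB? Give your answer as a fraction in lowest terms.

Felix's mother's ABO genotype from I^A I^A × I^B i: 1/2 I^A I^B, 1/2 I^A i.
Crossing each possibility with the father I^A I^A and summing P(type AB): 1/2·1/2 + 1/2·0 = 1/4.

1/4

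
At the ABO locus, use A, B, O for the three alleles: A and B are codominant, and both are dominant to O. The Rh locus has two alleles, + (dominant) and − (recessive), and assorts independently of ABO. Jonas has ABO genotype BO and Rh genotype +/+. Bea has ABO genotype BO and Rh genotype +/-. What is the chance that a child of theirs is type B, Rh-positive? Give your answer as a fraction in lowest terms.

3/4

ABO cross BO × BO → offspring phenotypes: 1/4 O, 3/4 B.
Rh cross +/+ × +/- → 1 Rh+.
Independent loci: P(type B, Rh-positive) = 3/4 × 1 = 3/4.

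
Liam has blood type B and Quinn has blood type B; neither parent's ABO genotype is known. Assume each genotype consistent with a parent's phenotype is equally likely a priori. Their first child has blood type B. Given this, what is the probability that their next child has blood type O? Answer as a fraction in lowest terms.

Possible genotypes: Liam ∈ {BB, BO}; Quinn ∈ {BB, BO}.
Weight each parental genotype pair by prior × P(type-B child):
  BB × BB: posterior weight 4/15; P(next child type O) = 0.
  BB × BO: posterior weight 4/15; P(next child type O) = 0.
  BO × BB: posterior weight 4/15; P(next child type O) = 0.
  BO × BO: posterior weight 1/5; P(next child type O) = 1/4.
Weighted sum = 1/20.

1/20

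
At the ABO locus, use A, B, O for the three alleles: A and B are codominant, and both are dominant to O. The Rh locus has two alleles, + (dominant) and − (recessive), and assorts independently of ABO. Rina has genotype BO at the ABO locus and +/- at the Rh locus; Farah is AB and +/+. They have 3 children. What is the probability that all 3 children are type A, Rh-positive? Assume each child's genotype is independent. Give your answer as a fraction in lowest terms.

1/64

ABO cross BO × AB → 1/4 A, 1/2 B, 1/4 AB.
Rh cross +/- × +/+ → 1 Rh+; so P(type A, Rh-positive) = 1/4 × 1 = 1/4 per child.
All 3 independent: (1/4)^3 = 1/64.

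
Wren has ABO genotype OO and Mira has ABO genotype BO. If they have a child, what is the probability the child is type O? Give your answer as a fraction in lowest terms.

1/2

ABO cross OO × BO → offspring phenotypes: 1/2 O, 1/2 B.
So P(type O) = 1/2.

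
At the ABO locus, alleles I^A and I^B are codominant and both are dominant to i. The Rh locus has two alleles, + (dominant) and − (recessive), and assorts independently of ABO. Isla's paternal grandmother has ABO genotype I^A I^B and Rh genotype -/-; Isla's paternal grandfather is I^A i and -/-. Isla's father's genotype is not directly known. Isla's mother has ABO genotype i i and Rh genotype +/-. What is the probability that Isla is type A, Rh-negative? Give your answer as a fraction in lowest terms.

Isla's father's ABO genotype from I^A I^B × I^A i: 1/4 I^A I^A, 1/4 I^A I^B, 1/4 I^A i, 1/4 I^B i.
Crossing each possibility with the mother i i and summing P(type A): 1/4·1 + 1/4·1/2 + 1/4·1/2 + 1/4·0 = 1/2.
Similarly for Rh via the father's Rh distribution: P(Rh-) = 1/2.
Independent loci: 1/2 × 1/2 = 1/4.

1/4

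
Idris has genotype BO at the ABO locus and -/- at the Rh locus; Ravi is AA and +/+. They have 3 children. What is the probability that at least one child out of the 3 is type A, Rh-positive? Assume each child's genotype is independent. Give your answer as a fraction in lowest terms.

7/8

ABO cross BO × AA → 1/2 A, 1/2 AB.
Rh cross -/- × +/+ → 1 Rh+; so P(type A, Rh-positive) = 1/2 × 1 = 1/2 per child.
P(none) = (1/2)^3 = 1/8; P(at least one) = 1 − 1/8 = 7/8.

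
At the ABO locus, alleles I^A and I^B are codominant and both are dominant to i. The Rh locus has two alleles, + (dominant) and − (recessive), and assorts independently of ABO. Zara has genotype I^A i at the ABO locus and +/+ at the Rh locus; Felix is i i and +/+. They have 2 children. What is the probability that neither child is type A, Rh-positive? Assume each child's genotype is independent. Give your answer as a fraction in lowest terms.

1/4

ABO cross I^A i × i i → 1/2 O, 1/2 A.
Rh cross +/+ × +/+ → 1 Rh+; so P(type A, Rh-positive) = 1/2 × 1 = 1/2 per child.
P(not type A, Rh-positive) = 1/2 for one child; (1/2)^2 = 1/4.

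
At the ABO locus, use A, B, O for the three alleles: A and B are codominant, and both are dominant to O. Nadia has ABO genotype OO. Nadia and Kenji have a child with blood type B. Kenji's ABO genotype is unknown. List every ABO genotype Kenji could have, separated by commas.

For each candidate genotype of Kenji, check whether crossing it with OO can produce every observed child phenotype.
  AA → possible child types {A} ✗
  AB → possible child types {A, B} ✓
  AO → possible child types {O, A} ✗
  BB → possible child types {B} ✓
  BO → possible child types {O, B} ✓
  OO → possible child types {O} ✗

AB, BB, BO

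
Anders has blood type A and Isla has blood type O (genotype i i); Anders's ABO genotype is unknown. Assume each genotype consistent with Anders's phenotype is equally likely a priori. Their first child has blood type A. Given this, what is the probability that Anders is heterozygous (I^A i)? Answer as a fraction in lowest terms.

1/3

Possible genotypes: Anders ∈ {I^A I^A, I^A i}; Isla ∈ {i i}.
Weight each parental genotype pair by prior × P(type-A child):
  I^A I^A × i i: posterior weight 2/3.
  I^A i × i i: posterior weight 1/3.
Sum the posterior weight over pairs where Anders is I^A i: 1/3.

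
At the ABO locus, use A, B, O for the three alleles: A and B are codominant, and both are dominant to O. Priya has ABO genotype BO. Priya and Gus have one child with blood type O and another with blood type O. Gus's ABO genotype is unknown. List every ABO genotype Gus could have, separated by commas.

AO, BO, OO

For each candidate genotype of Gus, check whether crossing it with BO can produce every observed child phenotype.
  AA → possible child types {A, AB} ✗
  AB → possible child types {A, B, AB} ✗
  AO → possible child types {O, A, B, AB} ✓
  BB → possible child types {B} ✗
  BO → possible child types {O, B} ✓
  OO → possible child types {O, B} ✓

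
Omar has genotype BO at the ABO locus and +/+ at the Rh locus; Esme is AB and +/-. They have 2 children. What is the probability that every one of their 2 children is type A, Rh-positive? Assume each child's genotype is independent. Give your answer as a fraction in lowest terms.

1/16

ABO cross BO × AB → 1/4 A, 1/2 B, 1/4 AB.
Rh cross +/+ × +/- → 1 Rh+; so P(type A, Rh-positive) = 1/4 × 1 = 1/4 per child.
All 2 independent: (1/4)^2 = 1/16.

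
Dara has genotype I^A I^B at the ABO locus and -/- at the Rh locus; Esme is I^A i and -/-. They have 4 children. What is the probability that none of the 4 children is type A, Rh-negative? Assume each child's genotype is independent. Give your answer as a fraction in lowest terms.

ABO cross I^A I^B × I^A i → 1/2 A, 1/4 B, 1/4 AB.
Rh cross -/- × -/- → 1 Rh-; so P(type A, Rh-negative) = 1/2 × 1 = 1/2 per child.
P(not type A, Rh-negative) = 1/2 for one child; (1/2)^4 = 1/16.

1/16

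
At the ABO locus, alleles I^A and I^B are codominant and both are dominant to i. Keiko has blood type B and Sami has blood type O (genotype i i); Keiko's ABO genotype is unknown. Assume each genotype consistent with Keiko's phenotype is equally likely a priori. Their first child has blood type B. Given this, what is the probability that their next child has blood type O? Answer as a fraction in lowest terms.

Possible genotypes: Keiko ∈ {I^B I^B, I^B i}; Sami ∈ {i i}.
Weight each parental genotype pair by prior × P(type-B child):
  I^B I^B × i i: posterior weight 2/3; P(next child type O) = 0.
  I^B i × i i: posterior weight 1/3; P(next child type O) = 1/2.
Weighted sum = 1/6.

1/6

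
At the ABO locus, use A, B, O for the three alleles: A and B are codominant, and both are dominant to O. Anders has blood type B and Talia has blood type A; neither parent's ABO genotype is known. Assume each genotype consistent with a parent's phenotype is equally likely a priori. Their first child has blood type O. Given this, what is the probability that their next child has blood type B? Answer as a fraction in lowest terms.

1/4

Possible genotypes: Anders ∈ {BB, BO}; Talia ∈ {AA, AO}.
Weight each parental genotype pair by prior × P(type-O child):
  BO × AO: posterior weight 1; P(next child type B) = 1/4.
Weighted sum = 1/4.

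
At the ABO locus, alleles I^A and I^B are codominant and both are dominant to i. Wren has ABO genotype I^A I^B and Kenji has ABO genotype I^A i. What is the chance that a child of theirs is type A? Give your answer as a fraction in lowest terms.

ABO cross I^A I^B × I^A i → offspring phenotypes: 1/2 A, 1/4 B, 1/4 AB.
So P(type A) = 1/2.

1/2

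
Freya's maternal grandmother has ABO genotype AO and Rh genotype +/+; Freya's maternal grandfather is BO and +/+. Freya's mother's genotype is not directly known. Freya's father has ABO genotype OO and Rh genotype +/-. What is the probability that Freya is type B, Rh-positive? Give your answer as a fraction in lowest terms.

1/4

Freya's mother's ABO genotype from AO × BO: 1/4 AB, 1/4 AO, 1/4 BO, 1/4 OO.
Crossing each possibility with the father OO and summing P(type B): 1/4·1/2 + 1/4·0 + 1/4·1/2 + 1/4·0 = 1/4.
Similarly for Rh via the mother's Rh distribution: P(Rh+) = 1.
Independent loci: 1/4 × 1 = 1/4.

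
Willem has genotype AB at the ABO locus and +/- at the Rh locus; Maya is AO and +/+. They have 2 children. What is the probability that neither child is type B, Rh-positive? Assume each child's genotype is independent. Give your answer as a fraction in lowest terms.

9/16

ABO cross AB × AO → 1/2 A, 1/4 B, 1/4 AB.
Rh cross +/- × +/+ → 1 Rh+; so P(type B, Rh-positive) = 1/4 × 1 = 1/4 per child.
P(not type B, Rh-positive) = 3/4 for one child; (3/4)^2 = 9/16.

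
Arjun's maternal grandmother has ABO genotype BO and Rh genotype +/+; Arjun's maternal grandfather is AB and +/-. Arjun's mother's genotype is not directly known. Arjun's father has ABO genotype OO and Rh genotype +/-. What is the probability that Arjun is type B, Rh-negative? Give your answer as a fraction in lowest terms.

Arjun's mother's ABO genotype from BO × AB: 1/4 AB, 1/4 AO, 1/4 BB, 1/4 BO.
Crossing each possibility with the father OO and summing P(type B): 1/4·1/2 + 1/4·0 + 1/4·1 + 1/4·1/2 = 1/2.
Similarly for Rh via the mother's Rh distribution: P(Rh-) = 1/8.
Independent loci: 1/2 × 1/8 = 1/16.

1/16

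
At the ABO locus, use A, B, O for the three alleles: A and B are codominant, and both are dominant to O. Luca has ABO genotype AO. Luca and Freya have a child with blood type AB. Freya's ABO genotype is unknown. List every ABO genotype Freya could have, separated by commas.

AB, BB, BO

For each candidate genotype of Freya, check whether crossing it with AO can produce every observed child phenotype.
  AA → possible child types {A} ✗
  AB → possible child types {A, B, AB} ✓
  AO → possible child types {O, A} ✗
  BB → possible child types {B, AB} ✓
  BO → possible child types {O, A, B, AB} ✓
  OO → possible child types {O, A} ✗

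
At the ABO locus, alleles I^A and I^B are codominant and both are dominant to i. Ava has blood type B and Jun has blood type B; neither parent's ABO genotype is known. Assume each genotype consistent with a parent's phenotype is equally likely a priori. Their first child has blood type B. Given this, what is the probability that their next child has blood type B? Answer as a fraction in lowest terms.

Possible genotypes: Ava ∈ {I^B I^B, I^B i}; Jun ∈ {I^B I^B, I^B i}.
Weight each parental genotype pair by prior × P(type-B child):
  I^B I^B × I^B I^B: posterior weight 4/15; P(next child type B) = 1.
  I^B I^B × I^B i: posterior weight 4/15; P(next child type B) = 1.
  I^B i × I^B I^B: posterior weight 4/15; P(next child type B) = 1.
  I^B i × I^B i: posterior weight 1/5; P(next child type B) = 3/4.
Weighted sum = 19/20.

19/20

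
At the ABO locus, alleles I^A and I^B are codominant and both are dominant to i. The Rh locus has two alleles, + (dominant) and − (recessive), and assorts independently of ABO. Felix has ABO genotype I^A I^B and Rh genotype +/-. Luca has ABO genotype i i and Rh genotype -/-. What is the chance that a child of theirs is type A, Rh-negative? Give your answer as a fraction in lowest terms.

ABO cross I^A I^B × i i → offspring phenotypes: 1/2 A, 1/2 B.
Rh cross +/- × -/- → 1/2 Rh+, 1/2 Rh-.
Independent loci: P(type A, Rh-negative) = 1/2 × 1/2 = 1/4.

1/4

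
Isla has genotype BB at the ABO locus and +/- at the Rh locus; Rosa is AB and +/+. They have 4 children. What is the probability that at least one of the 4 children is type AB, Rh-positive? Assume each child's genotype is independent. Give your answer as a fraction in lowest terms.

ABO cross BB × AB → 1/2 B, 1/2 AB.
Rh cross +/- × +/+ → 1 Rh+; so P(type AB, Rh-positive) = 1/2 × 1 = 1/2 per child.
P(none) = (1/2)^4 = 1/16; P(at least one) = 1 − 1/16 = 15/16.

15/16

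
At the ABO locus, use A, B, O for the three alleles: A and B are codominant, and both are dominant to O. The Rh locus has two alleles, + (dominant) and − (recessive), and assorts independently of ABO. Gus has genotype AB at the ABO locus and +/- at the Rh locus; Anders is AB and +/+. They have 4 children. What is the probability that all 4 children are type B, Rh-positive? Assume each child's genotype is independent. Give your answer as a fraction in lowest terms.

ABO cross AB × AB → 1/4 A, 1/4 B, 1/2 AB.
Rh cross +/- × +/+ → 1 Rh+; so P(type B, Rh-positive) = 1/4 × 1 = 1/4 per child.
All 4 independent: (1/4)^4 = 1/256.

1/256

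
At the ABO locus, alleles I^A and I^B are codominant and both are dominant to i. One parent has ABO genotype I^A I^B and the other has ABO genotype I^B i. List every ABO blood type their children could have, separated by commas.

A, B, AB

Gametes from I^A I^B × I^B i give offspring ABO genotypes I^A I^B, I^A i, I^B I^B, I^B i, i.e. phenotypes A, B, AB.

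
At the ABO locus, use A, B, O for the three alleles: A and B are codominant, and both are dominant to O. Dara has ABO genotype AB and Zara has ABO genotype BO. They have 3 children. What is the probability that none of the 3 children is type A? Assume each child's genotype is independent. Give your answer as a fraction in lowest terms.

27/64

ABO cross AB × BO → 1/4 A, 1/2 B, 1/4 AB.
So P(type A) = 1/4 per child.
P(not type A) = 3/4 for one child; (3/4)^3 = 27/64.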